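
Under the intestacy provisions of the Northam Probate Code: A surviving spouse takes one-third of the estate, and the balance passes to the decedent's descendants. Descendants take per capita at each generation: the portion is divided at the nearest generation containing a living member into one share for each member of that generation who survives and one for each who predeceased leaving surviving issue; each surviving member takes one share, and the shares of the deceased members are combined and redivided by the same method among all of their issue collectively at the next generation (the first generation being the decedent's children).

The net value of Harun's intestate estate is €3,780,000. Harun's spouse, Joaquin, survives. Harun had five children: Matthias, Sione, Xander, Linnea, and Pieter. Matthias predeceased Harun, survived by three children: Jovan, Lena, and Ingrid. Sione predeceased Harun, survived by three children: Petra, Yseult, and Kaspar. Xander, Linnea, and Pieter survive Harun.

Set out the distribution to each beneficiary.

Joaquin takes one-third of €3,780,000 = €1,260,000. The remaining €2,520,000 passes to the descendants.
The descendants' portion (€2,520,000) is divided at the children's generation into 5 shares of €504,000. Xander, Linnea, and Pieter each take €504,000. The 2 shares of the deceased (Matthias and Sione) are combined into a pool of €1,008,000.
That pool (€1,008,000) is divided at the grandchildren's generation equally among Jovan, Lena, Ingrid, Petra, Yseult, and Kaspar: €168,000 each.

Joaquin: €1,260,000; Jovan: €168,000; Lena: €168,000; Ingrid: €168,000; Petra: €168,000; Yseult: €168,000; Kaspar: €168,000; Xander: €504,000; Linnea: €504,000; Pieter: €504,000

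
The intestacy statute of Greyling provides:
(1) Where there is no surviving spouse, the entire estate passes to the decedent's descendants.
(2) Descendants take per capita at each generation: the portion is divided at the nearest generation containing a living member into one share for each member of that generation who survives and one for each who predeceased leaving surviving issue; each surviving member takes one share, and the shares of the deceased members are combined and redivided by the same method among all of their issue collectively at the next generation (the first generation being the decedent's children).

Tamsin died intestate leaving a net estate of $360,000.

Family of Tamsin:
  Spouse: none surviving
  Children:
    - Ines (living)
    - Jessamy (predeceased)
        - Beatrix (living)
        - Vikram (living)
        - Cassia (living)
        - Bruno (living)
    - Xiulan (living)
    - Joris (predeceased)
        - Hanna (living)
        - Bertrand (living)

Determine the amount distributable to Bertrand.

Bertrand receives $30,000.

The entire $360,000 passes to the descendants.
That amount ($360,000) is divided at the children's generation into 4 shares of $90,000. Ines and Xiulan each take $90,000. The 2 shares of the deceased (Jessamy and Joris) are combined into a pool of $180,000.
That pool ($180,000) is divided at the grandchildren's generation equally among Beatrix, Vikram, Cassia, Bruno, Hanna, and Bertrand: $30,000 each.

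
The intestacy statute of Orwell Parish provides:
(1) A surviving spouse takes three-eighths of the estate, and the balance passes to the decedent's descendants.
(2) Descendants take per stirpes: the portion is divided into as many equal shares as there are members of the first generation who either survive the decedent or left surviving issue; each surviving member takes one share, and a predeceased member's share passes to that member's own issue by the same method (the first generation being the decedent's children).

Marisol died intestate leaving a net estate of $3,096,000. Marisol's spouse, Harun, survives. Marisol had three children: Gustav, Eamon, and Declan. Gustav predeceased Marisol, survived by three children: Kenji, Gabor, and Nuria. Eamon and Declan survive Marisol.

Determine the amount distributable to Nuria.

Nuria receives $215,000.

Harun takes three-eighths of $3,096,000 = $1,161,000. The remaining $1,935,000 passes to the descendants.
The descendants' portion ($1,935,000) is divided into 3 shares of $645,000: Eamon and Declan each take $645,000; Gustav's $645,000 share passes to Gustav's issue.
Gustav's share ($645,000) is divided into 3 shares of $215,000: Kenji, Gabor, and Nuria each take $215,000.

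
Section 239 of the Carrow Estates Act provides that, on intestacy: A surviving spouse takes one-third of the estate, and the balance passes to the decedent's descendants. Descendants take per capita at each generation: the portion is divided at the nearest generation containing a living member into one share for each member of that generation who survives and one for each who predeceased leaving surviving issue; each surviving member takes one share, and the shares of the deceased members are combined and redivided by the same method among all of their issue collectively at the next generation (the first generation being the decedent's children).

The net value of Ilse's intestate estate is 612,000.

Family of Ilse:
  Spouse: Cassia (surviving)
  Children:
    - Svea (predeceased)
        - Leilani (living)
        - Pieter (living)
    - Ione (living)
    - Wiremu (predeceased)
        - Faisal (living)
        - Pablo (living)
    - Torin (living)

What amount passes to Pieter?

Pieter receives 51,000.

Cassia takes one-third of 612,000 = 204,000. The remaining 408,000 passes to the descendants.
The descendants' portion (408,000) is divided at the children's generation into 4 shares of 102,000. Ione and Torin each take 102,000. The 2 shares of the deceased (Svea and Wiremu) are combined into a pool of 204,000.
That pool (204,000) is divided at the grandchildren's generation equally among Leilani, Pieter, Faisal, and Pablo: 51,000 each.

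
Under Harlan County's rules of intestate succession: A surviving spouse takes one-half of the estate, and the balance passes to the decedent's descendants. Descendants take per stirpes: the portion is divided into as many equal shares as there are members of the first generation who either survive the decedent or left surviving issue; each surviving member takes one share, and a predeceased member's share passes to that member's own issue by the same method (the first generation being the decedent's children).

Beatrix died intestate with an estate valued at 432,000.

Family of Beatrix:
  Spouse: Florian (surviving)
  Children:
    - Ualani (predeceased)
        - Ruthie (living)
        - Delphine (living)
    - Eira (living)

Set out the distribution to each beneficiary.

Florian takes one-half of 432,000 = 216,000. The remaining 216,000 passes to the descendants.
The descendants' portion (216,000) is divided into 2 shares of 108,000: Eira takes 108,000; Ualani's 108,000 share passes to Ualani's issue.
Ualani's share (108,000) is divided into 2 shares of 54,000: Ruthie and Delphine each take 54,000.

Florian: 216,000; Ruthie: 54,000; Delphine: 54,000; Eira: 108,000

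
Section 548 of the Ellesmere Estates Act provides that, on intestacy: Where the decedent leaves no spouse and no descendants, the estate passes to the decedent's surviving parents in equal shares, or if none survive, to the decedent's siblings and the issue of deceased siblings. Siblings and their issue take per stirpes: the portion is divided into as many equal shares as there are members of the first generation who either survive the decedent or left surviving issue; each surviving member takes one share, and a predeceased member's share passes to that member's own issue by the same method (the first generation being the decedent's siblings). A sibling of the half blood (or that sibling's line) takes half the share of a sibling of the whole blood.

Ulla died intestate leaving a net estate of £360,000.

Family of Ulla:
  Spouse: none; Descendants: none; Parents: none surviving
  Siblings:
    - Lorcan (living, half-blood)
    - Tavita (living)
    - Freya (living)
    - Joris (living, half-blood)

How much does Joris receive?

The entire £360,000 passes to the siblings and their issue.
Counting each half-blood sibling's line as half a unit, there are 3 units in £360,000, so one unit is £120,000. Whole-blood lines (Tavita and Freya) take £120,000 each; half-blood lines (Lorcan and Joris) take £60,000 each.

Joris receives £60,000.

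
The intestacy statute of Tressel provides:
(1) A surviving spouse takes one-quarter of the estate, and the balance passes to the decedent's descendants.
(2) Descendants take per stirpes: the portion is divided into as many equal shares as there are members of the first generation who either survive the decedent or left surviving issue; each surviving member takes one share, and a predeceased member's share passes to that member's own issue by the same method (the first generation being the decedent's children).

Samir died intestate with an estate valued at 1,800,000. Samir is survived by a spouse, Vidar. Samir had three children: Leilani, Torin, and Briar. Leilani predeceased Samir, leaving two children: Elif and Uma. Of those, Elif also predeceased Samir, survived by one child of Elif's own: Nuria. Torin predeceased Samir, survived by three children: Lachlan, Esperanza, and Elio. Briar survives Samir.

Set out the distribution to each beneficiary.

Vidar: 450,000; Nuria: 225,000; Uma: 225,000; Lachlan: 150,000; Esperanza: 150,000; Elio: 150,000; Briar: 450,000

Vidar takes one-quarter of 1,800,000 = 450,000. The remaining 1,350,000 passes to the descendants.
The descendants' portion (1,350,000) is divided into 3 shares of 450,000: Briar takes 450,000; Leilani's 450,000 share passes to Leilani's issue; Torin's 450,000 share passes to Torin's issue.
Leilani's share (450,000) is divided into 2 shares of 225,000: Uma takes 225,000; Elif's 225,000 share passes to Elif's issue.
Elif's share (225,000) passes entirely to Nuria.
Torin's share (450,000) is divided into 3 shares of 150,000: Lachlan, Esperanza, and Elio each take 150,000.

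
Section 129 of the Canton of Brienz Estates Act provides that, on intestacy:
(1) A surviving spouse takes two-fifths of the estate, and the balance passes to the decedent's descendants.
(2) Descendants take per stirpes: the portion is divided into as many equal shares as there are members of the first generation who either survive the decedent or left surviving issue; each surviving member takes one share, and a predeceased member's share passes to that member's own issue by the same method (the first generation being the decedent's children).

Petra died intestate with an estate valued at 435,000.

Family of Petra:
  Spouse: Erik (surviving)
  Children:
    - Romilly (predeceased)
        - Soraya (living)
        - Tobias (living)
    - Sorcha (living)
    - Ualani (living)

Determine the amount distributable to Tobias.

Erik takes two-fifths of 435,000 = 174,000. The remaining 261,000 passes to the descendants.
The descendants' portion (261,000) is divided into 3 shares of 87,000: Sorcha and Ualani each take 87,000; Romilly's 87,000 share passes to Romilly's issue.
Romilly's share (87,000) is divided into 2 shares of 43,500: Soraya and Tobias each take 43,500.

Tobias receives 43,500.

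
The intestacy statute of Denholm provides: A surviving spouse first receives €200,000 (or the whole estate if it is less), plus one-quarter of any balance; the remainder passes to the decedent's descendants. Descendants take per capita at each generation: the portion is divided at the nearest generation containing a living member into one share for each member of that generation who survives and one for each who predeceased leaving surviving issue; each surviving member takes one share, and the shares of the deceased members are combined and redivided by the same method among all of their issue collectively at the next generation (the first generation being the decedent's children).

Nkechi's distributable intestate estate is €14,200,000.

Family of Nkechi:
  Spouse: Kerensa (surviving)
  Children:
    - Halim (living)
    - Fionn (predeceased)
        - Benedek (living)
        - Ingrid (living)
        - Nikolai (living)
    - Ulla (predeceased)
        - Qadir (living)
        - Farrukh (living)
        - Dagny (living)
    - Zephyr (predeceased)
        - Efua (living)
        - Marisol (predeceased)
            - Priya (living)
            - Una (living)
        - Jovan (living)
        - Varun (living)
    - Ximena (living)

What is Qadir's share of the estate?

Qadir receives €630,000.

Kerensa first takes €200,000, leaving a balance of €14,000,000. Kerensa then takes one-quarter of the balance (€3,500,000), for a total of €3,700,000. The remaining €10,500,000 passes to the descendants.
The descendants' portion (€10,500,000) is divided at the children's generation into 5 shares of €2,100,000. Halim and Ximena each take €2,100,000. The 3 shares of the deceased (Fionn, Ulla, and Zephyr) are combined into a pool of €6,300,000.
That pool (€6,300,000) is divided at the grandchildren's generation into 10 shares of €630,000. Benedek, Ingrid, Nikolai, Qadir, Farrukh, Dagny, Efua, Jovan, and Varun each take €630,000. The remaining share for the deceased Marisol (€630,000) is carried to the next generation.
That pool (€630,000) is divided at the great-grandchildren's generation equally among Priya and Una: €315,000 each.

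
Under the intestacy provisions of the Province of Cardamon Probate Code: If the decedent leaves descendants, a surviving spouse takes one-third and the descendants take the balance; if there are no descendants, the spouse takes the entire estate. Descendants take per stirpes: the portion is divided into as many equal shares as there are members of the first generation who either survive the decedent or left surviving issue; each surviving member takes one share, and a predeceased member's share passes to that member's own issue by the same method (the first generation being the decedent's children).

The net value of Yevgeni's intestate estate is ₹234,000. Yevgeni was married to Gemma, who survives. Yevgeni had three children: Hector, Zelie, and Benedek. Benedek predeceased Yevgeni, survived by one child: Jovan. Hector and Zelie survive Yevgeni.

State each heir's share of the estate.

Gemma takes one-third of ₹234,000 = ₹78,000. The remaining ₹156,000 passes to the descendants.
The descendants' portion (₹156,000) is divided into 3 shares of ₹52,000: Hector and Zelie each take ₹52,000; Benedek's ₹52,000 share passes to Benedek's issue.
Benedek's share (₹52,000) passes entirely to Jovan.

Gemma: ₹78,000; Hector: ₹52,000; Zelie: ₹52,000; Jovan: ₹52,000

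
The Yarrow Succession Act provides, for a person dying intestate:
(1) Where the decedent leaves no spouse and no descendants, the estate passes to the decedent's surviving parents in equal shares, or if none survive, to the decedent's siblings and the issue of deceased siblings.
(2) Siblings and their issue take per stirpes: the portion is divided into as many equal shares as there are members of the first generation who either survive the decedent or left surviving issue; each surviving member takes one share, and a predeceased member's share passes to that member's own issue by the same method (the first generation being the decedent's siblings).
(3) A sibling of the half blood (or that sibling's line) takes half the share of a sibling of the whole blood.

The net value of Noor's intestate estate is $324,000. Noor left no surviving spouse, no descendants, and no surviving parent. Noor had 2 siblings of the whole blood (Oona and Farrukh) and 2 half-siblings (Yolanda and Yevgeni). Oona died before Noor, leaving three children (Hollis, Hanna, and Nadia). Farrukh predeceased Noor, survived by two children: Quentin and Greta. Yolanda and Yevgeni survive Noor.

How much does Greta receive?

The entire $324,000 passes to the siblings and their issue.
Counting each half-blood sibling's line as half a unit, there are 3 units in $324,000, so one unit is $108,000. Whole-blood lines (Oona and Farrukh) take $108,000 each; half-blood lines (Yolanda and Yevgeni) take $54,000 each.
Oona's share ($108,000) is divided into 3 shares of $36,000: Hollis, Hanna, and Nadia each take $36,000.
Farrukh's share ($108,000) is divided into 2 shares of $54,000: Quentin and Greta each take $54,000.

Greta receives $54,000.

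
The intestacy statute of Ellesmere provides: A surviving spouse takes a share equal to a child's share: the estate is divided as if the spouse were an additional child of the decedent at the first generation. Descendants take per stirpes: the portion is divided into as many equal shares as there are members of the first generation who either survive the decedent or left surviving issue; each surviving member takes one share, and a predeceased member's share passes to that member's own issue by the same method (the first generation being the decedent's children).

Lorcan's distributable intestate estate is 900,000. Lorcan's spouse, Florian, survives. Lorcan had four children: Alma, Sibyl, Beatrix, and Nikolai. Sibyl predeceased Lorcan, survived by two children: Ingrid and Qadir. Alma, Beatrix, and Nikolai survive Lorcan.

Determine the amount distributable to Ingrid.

The spouse counts as an additional share at the children's level, so there are 5 primary shares of 180,000. Florian takes one such share (180,000).
The children's combined portion (720,000) is divided into 4 shares of 180,000: Alma, Beatrix, and Nikolai each take 180,000; Sibyl's 180,000 share passes to Sibyl's issue.
Sibyl's share (180,000) is divided into 2 shares of 90,000: Ingrid and Qadir each take 90,000.

Ingrid receives 90,000.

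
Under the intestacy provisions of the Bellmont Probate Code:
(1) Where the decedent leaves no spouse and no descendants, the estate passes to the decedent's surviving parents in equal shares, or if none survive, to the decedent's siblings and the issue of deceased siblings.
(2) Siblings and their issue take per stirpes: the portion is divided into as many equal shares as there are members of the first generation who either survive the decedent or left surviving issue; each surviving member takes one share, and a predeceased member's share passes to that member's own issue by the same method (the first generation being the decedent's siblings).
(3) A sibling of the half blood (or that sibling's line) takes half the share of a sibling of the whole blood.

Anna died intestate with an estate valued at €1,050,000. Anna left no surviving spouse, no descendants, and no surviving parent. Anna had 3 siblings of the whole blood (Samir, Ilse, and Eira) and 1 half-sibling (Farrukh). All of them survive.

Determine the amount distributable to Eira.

The entire €1,050,000 passes to the siblings and their issue.
Counting each half-blood sibling's line as half a unit, there are 7/2 units in €1,050,000, so one unit is €300,000. Whole-blood lines (Samir, Ilse, and Eira) take €300,000 each; half-blood lines (Farrukh) take €150,000 each.

Eira receives €300,000.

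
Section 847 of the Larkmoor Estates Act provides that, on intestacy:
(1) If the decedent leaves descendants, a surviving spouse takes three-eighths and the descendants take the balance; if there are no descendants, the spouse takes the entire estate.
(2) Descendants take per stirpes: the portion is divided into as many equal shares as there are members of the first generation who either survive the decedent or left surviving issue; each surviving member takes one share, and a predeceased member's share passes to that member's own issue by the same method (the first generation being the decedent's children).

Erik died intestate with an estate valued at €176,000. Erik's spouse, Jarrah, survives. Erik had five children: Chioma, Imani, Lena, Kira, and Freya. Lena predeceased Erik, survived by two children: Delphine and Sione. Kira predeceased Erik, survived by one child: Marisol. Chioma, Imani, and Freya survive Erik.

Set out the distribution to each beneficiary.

Jarrah takes three-eighths of €176,000 = €66,000. The remaining €110,000 passes to the descendants.
The descendants' portion (€110,000) is divided into 5 shares of €22,000: Chioma, Imani, and Freya each take €22,000; Lena's €22,000 share passes to Lena's issue; Kira's €22,000 share passes to Kira's issue.
Lena's share (€22,000) is divided into 2 shares of €11,000: Delphine and Sione each take €11,000.
Kira's share (€22,000) passes entirely to Marisol.

Jarrah: €66,000; Chioma: €22,000; Imani: €22,000; Delphine: €11,000; Sione: €11,000; Marisol: €22,000; Freya: €22,000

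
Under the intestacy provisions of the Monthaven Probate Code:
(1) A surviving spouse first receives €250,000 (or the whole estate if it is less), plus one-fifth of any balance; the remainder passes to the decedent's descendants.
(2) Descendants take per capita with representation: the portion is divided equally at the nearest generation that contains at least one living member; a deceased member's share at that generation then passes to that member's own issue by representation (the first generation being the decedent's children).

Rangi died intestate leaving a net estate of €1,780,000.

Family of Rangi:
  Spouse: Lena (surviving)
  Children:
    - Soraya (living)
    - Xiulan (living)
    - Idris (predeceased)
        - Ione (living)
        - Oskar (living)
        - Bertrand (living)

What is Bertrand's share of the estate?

Lena first takes €250,000, leaving a balance of €1,530,000. Lena then takes one-fifth of the balance (€306,000), for a total of €556,000. The remaining €1,224,000 passes to the descendants.
The descendants' portion (€1,224,000) is divided into 3 shares of €408,000: Soraya and Xiulan each take €408,000; Idris's €408,000 share passes to Idris's issue.
Idris's share (€408,000) is divided into 3 shares of €136,000: Ione, Oskar, and Bertrand each take €136,000.

Bertrand receives €136,000.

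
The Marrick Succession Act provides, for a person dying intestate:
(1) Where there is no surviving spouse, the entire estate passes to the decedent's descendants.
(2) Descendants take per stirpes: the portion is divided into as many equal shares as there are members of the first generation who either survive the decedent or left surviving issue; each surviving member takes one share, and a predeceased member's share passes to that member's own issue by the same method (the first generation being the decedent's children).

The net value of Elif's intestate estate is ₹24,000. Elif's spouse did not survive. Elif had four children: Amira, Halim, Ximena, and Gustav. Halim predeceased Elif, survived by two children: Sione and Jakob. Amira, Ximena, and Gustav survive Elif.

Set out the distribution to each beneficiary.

Amira: ₹6,000; Sione: ₹3,000; Jakob: ₹3,000; Ximena: ₹6,000; Gustav: ₹6,000

The entire ₹24,000 passes to the descendants.
That amount (₹24,000) is divided into 4 shares of ₹6,000: Amira, Ximena, and Gustav each take ₹6,000; Halim's ₹6,000 share passes to Halim's issue.
Halim's share (₹6,000) is divided into 2 shares of ₹3,000: Sione and Jakob each take ₹3,000.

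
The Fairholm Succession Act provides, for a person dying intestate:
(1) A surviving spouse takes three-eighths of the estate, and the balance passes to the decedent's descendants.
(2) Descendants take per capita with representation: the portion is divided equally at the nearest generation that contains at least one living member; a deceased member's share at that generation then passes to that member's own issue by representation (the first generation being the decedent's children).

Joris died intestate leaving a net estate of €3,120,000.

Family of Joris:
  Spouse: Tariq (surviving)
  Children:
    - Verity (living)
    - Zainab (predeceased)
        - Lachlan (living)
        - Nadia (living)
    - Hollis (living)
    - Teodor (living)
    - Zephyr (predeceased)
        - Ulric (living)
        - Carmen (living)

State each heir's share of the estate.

Tariq: €1,170,000; Verity: €390,000; Lachlan: €195,000; Nadia: €195,000; Hollis: €390,000; Teodor: €390,000; Ulric: €195,000; Carmen: €195,000

Tariq takes three-eighths of €3,120,000 = €1,170,000. The remaining €1,950,000 passes to the descendants.
The descendants' portion (€1,950,000) is divided into 5 shares of €390,000: Verity, Hollis, and Teodor each take €390,000; Zainab's €390,000 share passes to Zainab's issue; Zephyr's €390,000 share passes to Zephyr's issue.
Zainab's share (€390,000) is divided into 2 shares of €195,000: Lachlan and Nadia each take €195,000.
Zephyr's share (€390,000) is divided into 2 shares of €195,000: Ulric and Carmen each take €195,000.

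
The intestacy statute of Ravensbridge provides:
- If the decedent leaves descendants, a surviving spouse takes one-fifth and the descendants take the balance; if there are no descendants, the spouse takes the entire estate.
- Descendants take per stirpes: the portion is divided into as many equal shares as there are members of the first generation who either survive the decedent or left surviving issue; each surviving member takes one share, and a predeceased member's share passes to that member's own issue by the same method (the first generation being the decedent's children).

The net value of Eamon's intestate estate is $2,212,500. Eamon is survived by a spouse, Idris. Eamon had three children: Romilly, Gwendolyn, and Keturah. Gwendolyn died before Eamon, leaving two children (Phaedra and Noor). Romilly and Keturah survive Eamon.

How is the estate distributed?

Idris takes one-fifth of $2,212,500 = $442,500. The remaining $1,770,000 passes to the descendants.
The descendants' portion ($1,770,000) is divided into 3 shares of $590,000: Romilly and Keturah each take $590,000; Gwendolyn's $590,000 share passes to Gwendolyn's issue.
Gwendolyn's share ($590,000) is divided into 2 shares of $295,000: Phaedra and Noor each take $295,000.

Idris: $442,500; Romilly: $590,000; Phaedra: $295,000; Noor: $295,000; Keturah: $590,000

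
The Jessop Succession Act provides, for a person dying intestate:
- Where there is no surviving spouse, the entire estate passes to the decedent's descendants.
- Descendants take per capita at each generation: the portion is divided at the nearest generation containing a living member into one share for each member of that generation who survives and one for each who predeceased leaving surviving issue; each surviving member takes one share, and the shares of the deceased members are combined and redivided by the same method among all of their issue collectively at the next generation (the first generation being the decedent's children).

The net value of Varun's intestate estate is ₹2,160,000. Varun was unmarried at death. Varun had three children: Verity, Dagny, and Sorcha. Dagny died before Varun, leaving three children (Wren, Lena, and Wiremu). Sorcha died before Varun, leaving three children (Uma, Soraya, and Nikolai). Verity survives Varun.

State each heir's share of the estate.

Verity: ₹720,000; Wren: ₹240,000; Lena: ₹240,000; Wiremu: ₹240,000; Uma: ₹240,000; Soraya: ₹240,000; Nikolai: ₹240,000

The entire ₹2,160,000 passes to the descendants.
That amount (₹2,160,000) is divided at the children's generation into 3 shares of ₹720,000. Verity takes ₹720,000. The 2 shares of the deceased (Dagny and Sorcha) are combined into a pool of ₹1,440,000.
That pool (₹1,440,000) is divided at the grandchildren's generation equally among Wren, Lena, Wiremu, Uma, Soraya, and Nikolai: ₹240,000 each.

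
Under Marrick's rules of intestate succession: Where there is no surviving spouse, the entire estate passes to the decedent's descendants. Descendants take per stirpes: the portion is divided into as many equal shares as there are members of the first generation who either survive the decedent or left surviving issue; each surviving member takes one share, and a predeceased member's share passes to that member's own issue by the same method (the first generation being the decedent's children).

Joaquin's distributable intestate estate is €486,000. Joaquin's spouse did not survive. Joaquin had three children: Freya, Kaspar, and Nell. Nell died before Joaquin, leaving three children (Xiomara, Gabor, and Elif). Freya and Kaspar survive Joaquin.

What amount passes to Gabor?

Gabor receives €54,000.

The entire €486,000 passes to the descendants.
That amount (€486,000) is divided into 3 shares of €162,000: Freya and Kaspar each take €162,000; Nell's €162,000 share passes to Nell's issue.
Nell's share (€162,000) is divided into 3 shares of €54,000: Xiomara, Gabor, and Elif each take €54,000.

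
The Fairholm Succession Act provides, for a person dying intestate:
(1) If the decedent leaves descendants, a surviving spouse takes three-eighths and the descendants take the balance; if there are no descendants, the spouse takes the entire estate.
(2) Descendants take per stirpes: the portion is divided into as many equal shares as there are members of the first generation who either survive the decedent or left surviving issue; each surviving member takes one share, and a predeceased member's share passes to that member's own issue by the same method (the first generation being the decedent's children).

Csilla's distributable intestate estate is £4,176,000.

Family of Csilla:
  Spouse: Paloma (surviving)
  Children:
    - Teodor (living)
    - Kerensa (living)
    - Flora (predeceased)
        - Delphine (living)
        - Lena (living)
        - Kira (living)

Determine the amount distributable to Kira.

Paloma takes three-eighths of £4,176,000 = £1,566,000. The remaining £2,610,000 passes to the descendants.
The descendants' portion (£2,610,000) is divided into 3 shares of £870,000: Teodor and Kerensa each take £870,000; Flora's £870,000 share passes to Flora's issue.
Flora's share (£870,000) is divided into 3 shares of £290,000: Delphine, Lena, and Kira each take £290,000.

Kira receives £290,000.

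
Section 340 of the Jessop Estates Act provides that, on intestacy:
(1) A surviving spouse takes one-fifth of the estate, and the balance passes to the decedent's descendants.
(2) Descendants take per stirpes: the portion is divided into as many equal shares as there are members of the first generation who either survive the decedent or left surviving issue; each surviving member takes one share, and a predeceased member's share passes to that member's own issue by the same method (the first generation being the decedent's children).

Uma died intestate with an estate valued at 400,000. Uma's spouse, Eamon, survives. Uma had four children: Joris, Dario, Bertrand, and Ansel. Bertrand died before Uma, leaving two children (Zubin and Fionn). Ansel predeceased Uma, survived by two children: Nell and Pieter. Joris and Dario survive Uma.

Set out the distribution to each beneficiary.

Eamon takes one-fifth of 400,000 = 80,000. The remaining 320,000 passes to the descendants.
The descendants' portion (320,000) is divided into 4 shares of 80,000: Joris and Dario each take 80,000; Bertrand's 80,000 share passes to Bertrand's issue; Ansel's 80,000 share passes to Ansel's issue.
Bertrand's share (80,000) is divided into 2 shares of 40,000: Zubin and Fionn each take 40,000.
Ansel's share (80,000) is divided into 2 shares of 40,000: Nell and Pieter each take 40,000.

Eamon: 80,000; Joris: 80,000; Dario: 80,000; Zubin: 40,000; Fionn: 40,000; Nell: 40,000; Pieter: 40,000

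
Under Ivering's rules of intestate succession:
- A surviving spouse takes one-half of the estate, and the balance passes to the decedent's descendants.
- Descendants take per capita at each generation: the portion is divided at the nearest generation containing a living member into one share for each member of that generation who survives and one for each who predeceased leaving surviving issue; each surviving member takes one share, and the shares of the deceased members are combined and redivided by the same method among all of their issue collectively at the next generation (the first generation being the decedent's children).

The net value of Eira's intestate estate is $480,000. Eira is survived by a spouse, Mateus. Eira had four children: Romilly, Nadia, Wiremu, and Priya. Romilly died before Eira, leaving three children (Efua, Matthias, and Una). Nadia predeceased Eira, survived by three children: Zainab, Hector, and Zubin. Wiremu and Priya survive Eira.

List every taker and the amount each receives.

Mateus: $240,000; Efua: $20,000; Matthias: $20,000; Una: $20,000; Zainab: $20,000; Hector: $20,000; Zubin: $20,000; Wiremu: $60,000; Priya: $60,000

Mateus takes one-half of $480,000 = $240,000. The remaining $240,000 passes to the descendants.
The descendants' portion ($240,000) is divided at the children's generation into 4 shares of $60,000. Wiremu and Priya each take $60,000. The 2 shares of the deceased (Romilly and Nadia) are combined into a pool of $120,000.
That pool ($120,000) is divided at the grandchildren's generation equally among Efua, Matthias, Una, Zainab, Hector, and Zubin: $20,000 each.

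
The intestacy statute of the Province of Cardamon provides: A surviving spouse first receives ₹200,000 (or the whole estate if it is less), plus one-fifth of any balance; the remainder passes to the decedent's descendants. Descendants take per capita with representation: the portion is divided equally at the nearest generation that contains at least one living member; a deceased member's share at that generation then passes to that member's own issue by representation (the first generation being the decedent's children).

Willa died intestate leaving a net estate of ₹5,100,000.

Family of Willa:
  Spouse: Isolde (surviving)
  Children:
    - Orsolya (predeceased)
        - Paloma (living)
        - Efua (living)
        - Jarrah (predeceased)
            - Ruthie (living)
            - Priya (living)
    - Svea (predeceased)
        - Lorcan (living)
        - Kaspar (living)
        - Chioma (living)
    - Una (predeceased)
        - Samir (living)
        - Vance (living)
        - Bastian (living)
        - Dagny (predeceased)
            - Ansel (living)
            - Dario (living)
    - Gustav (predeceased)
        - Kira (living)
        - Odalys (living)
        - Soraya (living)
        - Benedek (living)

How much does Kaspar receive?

Kaspar receives ₹280,000.

Isolde first takes ₹200,000, leaving a balance of ₹4,900,000. Isolde then takes one-fifth of the balance (₹980,000), for a total of ₹1,180,000. The remaining ₹3,920,000 passes to the descendants.
No child survives, so the initial division is made at the grandchildren's generation.
The descendants' portion (₹3,920,000) is divided into 14 shares of ₹280,000: Paloma, Efua, Lorcan, Kaspar, Chioma, Samir, Vance, Bastian, Kira, Odalys, Soraya, and Benedek each take ₹280,000; Jarrah's ₹280,000 share passes to Jarrah's issue; Dagny's ₹280,000 share passes to Dagny's issue.
Jarrah's share (₹280,000) is divided into 2 shares of ₹140,000: Ruthie and Priya each take ₹140,000.
Dagny's share (₹280,000) is divided into 2 shares of ₹140,000: Ansel and Dario each take ₹140,000.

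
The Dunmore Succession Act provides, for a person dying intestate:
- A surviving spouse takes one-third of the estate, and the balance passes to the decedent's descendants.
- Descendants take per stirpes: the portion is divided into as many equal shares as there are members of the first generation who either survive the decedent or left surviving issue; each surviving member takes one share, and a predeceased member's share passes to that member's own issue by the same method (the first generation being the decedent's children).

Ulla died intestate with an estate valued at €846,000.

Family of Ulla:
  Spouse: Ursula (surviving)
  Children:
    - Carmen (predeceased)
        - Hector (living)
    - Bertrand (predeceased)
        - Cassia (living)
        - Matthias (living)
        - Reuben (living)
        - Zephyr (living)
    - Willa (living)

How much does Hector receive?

Hector receives €188,000.

Ursula takes one-third of €846,000 = €282,000. The remaining €564,000 passes to the descendants.
The descendants' portion (€564,000) is divided into 3 shares of €188,000: Willa takes €188,000; Carmen's €188,000 share passes to Carmen's issue; Bertrand's €188,000 share passes to Bertrand's issue.
Carmen's share (€188,000) passes entirely to Hector.
Bertrand's share (€188,000) is divided into 4 shares of €47,000: Cassia, Matthias, Reuben, and Zephyr each take €47,000.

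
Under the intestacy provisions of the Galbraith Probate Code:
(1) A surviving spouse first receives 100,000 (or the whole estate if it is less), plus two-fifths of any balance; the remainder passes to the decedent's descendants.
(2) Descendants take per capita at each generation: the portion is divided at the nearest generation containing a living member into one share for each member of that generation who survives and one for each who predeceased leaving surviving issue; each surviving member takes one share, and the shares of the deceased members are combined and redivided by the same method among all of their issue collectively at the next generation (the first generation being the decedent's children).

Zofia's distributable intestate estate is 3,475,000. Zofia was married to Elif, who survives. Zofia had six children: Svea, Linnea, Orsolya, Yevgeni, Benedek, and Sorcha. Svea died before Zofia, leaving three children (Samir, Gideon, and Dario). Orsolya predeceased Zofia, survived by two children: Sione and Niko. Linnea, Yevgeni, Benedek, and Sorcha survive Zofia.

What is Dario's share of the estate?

Elif first takes 100,000, leaving a balance of 3,375,000. Elif then takes two-fifths of the balance (1,350,000), for a total of 1,450,000. The remaining 2,025,000 passes to the descendants.
The descendants' portion (2,025,000) is divided at the children's generation into 6 shares of 337,500. Linnea, Yevgeni, Benedek, and Sorcha each take 337,500. The 2 shares of the deceased (Svea and Orsolya) are combined into a pool of 675,000.
That pool (675,000) is divided at the grandchildren's generation equally among Samir, Gideon, Dario, Sione, and Niko: 135,000 each.

Dario receives 135,000.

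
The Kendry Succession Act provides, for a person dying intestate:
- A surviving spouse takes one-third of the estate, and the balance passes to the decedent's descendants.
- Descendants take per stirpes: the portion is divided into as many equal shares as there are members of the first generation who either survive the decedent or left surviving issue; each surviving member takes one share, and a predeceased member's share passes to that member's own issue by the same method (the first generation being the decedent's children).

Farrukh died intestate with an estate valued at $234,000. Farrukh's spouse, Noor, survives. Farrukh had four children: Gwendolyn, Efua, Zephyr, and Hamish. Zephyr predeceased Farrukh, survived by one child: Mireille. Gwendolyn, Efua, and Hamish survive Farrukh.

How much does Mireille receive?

Mireille receives $39,000.

Noor takes one-third of $234,000 = $78,000. The remaining $156,000 passes to the descendants.
The descendants' portion ($156,000) is divided into 4 shares of $39,000: Gwendolyn, Efua, and Hamish each take $39,000; Zephyr's $39,000 share passes to Zephyr's issue.
Zephyr's share ($39,000) passes entirely to Mireille.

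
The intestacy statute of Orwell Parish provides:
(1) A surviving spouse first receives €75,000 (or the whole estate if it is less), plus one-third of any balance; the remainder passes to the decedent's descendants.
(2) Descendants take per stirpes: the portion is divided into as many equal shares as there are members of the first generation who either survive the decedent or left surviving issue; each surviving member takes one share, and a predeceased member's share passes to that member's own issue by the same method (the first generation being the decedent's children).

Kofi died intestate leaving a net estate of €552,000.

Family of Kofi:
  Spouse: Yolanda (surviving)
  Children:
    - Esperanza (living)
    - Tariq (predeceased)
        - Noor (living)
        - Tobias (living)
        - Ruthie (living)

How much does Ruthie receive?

Ruthie receives €53,000.

Yolanda first takes €75,000, leaving a balance of €477,000. Yolanda then takes one-third of the balance (€159,000), for a total of €234,000. The remaining €318,000 passes to the descendants.
The descendants' portion (€318,000) is divided into 2 shares of €159,000: Esperanza takes €159,000; Tariq's €159,000 share passes to Tariq's issue.
Tariq's share (€159,000) is divided into 3 shares of €53,000: Noor, Tobias, and Ruthie each take €53,000.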